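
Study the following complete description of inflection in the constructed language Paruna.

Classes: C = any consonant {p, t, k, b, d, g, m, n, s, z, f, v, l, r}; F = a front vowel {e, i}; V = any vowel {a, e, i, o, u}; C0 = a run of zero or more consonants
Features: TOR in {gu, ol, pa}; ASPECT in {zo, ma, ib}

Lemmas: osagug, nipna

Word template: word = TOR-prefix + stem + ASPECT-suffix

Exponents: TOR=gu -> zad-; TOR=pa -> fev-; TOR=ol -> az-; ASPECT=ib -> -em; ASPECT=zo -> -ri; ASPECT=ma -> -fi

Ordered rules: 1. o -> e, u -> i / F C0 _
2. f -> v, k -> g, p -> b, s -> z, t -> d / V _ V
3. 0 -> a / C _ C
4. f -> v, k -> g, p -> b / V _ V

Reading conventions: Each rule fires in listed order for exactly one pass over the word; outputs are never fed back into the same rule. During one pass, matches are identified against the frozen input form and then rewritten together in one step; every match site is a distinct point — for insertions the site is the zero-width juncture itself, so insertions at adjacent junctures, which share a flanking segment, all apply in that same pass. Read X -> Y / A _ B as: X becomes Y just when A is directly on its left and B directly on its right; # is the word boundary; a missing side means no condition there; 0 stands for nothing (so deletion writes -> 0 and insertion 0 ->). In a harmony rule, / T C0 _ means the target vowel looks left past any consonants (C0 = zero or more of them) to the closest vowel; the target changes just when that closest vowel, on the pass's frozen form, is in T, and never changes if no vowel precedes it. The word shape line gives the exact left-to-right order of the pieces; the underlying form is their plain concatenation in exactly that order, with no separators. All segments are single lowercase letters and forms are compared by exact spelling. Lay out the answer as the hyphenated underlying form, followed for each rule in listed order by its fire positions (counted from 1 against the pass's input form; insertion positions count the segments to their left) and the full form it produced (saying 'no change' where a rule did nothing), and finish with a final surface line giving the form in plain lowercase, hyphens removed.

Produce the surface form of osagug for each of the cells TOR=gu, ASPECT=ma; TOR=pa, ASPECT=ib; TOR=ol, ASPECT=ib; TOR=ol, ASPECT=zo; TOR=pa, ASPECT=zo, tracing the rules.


cell TOR=gu, ASPECT=ma:
underlying: zad-osagug-fi
1. o -> e, u -> i / F C0 _: no change
2. f -> v, k -> g, p -> b, s -> z, t -> d / V _ V: fires at position(s) 5: zadozagugfi
3. 0 -> a / C _ C: inserts after position(s) 9: zadozagugafi
4. f -> v, k -> g, p -> b / V _ V: fires at position(s) 11: zadozagugavi
surface: zadozagugavi

cell TOR=pa, ASPECT=ib:
underlying: fev-osagug-em
1. o -> e, u -> i / F C0 _: fires at position(s) 4: fevesagugem
2. f -> v, k -> g, p -> b, s -> z, t -> d / V _ V: fires at position(s) 5: fevezagugem
3. 0 -> a / C _ C: no change
4. f -> v, k -> g, p -> b / V _ V: no change
surface: fevezagugem

cell TOR=ol, ASPECT=ib:
underlying: az-osagug-em
1. o -> e, u -> i / F C0 _: no change
2. f -> v, k -> g, p -> b, s -> z, t -> d / V _ V: fires at position(s) 4: azozagugem
3. 0 -> a / C _ C: no change
4. f -> v, k -> g, p -> b / V _ V: no change
surface: azozagugem

cell TOR=ol, ASPECT=zo:
underlying: az-osagug-ri
1. o -> e, u -> i / F C0 _: no change
2. f -> v, k -> g, p -> b, s -> z, t -> d / V _ V: fires at position(s) 4: azozagugri
3. 0 -> a / C _ C: inserts after position(s) 8: azozagugari
4. f -> v, k -> g, p -> b / V _ V: no change
surface: azozagugari

cell TOR=pa, ASPECT=zo:
underlying: fev-osagug-ri
1. o -> e, u -> i / F C0 _: fires at position(s) 4: fevesagugri
2. f -> v, k -> g, p -> b, s -> z, t -> d / V _ V: fires at position(s) 5: fevezagugri
3. 0 -> a / C _ C: inserts after position(s) 9: fevezagugari
4. f -> v, k -> g, p -> b / V _ V: no change
surface: fevezagugari


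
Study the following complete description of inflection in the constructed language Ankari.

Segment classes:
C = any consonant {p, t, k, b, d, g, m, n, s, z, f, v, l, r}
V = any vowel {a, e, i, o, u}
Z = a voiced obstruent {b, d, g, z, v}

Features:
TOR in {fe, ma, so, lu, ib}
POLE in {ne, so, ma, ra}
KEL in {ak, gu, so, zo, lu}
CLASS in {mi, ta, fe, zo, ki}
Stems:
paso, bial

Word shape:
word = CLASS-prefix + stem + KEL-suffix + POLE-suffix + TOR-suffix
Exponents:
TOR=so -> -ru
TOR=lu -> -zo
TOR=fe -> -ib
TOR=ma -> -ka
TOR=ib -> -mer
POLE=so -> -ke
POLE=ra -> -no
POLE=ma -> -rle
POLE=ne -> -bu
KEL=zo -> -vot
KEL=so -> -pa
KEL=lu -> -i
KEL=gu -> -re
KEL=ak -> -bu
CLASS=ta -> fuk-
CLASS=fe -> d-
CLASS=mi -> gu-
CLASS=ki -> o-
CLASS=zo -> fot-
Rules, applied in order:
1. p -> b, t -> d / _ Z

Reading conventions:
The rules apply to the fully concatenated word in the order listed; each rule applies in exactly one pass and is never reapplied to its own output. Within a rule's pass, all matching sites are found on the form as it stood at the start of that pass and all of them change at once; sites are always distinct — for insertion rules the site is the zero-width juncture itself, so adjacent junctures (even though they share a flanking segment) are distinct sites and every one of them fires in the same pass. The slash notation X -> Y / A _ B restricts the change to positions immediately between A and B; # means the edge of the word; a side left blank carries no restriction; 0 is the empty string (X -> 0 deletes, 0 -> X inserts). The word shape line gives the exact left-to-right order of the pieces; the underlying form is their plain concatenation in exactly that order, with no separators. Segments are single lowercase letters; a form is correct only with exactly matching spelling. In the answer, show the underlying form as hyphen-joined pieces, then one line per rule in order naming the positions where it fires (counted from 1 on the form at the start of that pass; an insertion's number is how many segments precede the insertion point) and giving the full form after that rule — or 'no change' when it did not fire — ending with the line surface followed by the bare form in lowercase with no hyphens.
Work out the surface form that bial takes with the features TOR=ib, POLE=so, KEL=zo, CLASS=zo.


underlying: fot-bial-vot-ke-mer
1. p -> b, t -> d / _ Z: fires at position(s) 3: fodbialvotkemer
surface: fodbialvotkemer


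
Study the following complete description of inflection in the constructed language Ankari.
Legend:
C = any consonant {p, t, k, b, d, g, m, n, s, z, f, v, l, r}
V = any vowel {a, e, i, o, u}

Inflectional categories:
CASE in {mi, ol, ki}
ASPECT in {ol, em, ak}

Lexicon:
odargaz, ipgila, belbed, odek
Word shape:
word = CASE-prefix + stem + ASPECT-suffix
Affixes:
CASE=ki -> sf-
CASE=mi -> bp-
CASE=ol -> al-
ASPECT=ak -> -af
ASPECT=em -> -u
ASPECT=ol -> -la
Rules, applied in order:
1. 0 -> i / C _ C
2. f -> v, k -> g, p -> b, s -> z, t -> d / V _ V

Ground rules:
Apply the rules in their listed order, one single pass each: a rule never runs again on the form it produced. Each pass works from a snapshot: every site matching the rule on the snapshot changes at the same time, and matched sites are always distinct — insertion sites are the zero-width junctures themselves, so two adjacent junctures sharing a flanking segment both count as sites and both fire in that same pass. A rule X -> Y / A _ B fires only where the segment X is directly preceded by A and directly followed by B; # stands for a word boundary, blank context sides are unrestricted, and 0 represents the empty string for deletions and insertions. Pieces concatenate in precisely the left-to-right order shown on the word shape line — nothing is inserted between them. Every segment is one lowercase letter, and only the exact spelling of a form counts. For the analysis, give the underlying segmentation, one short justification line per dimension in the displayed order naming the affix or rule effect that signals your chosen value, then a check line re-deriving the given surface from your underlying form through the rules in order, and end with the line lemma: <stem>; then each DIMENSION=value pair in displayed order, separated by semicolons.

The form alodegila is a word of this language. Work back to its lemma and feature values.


underlying: al-odek-la
CASE=ol - signalled by the affix al-
ASPECT=ol - signalled by the affix -la
check: alodekla -> alodekila -> alodegila
lemma: odek; CASE=ol; ASPECT=ol


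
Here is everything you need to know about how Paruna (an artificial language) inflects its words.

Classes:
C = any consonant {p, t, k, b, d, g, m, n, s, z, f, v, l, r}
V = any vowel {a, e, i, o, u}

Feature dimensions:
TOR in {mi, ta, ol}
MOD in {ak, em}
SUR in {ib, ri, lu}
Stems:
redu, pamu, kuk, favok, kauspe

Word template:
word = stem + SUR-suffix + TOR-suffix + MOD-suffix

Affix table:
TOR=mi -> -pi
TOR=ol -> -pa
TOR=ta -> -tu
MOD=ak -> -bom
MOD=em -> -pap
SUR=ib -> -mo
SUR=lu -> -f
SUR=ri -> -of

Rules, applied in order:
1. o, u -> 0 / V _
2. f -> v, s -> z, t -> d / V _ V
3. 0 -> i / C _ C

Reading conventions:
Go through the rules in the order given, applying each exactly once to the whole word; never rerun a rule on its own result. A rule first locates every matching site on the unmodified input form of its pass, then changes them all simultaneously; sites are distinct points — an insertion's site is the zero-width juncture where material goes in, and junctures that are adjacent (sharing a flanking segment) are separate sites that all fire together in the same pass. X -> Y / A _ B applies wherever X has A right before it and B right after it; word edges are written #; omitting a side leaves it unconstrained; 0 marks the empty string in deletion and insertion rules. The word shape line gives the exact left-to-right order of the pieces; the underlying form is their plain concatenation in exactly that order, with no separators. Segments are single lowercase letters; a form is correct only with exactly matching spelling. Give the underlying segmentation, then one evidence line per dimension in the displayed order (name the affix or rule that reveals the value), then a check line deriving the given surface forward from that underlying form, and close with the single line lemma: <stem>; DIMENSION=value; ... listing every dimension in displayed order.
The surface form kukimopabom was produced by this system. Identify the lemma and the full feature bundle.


underlying: kuk-mo-pa-bom
TOR=ol - signalled by the affix -pa
MOD=ak - signalled by the affix -bom
SUR=ib - signalled by the affix -mo
check: kukmopabom -> kukmopabom -> kukmopabom -> kukimopabom
lemma: kuk; TOR=ol; MOD=ak; SUR=ib


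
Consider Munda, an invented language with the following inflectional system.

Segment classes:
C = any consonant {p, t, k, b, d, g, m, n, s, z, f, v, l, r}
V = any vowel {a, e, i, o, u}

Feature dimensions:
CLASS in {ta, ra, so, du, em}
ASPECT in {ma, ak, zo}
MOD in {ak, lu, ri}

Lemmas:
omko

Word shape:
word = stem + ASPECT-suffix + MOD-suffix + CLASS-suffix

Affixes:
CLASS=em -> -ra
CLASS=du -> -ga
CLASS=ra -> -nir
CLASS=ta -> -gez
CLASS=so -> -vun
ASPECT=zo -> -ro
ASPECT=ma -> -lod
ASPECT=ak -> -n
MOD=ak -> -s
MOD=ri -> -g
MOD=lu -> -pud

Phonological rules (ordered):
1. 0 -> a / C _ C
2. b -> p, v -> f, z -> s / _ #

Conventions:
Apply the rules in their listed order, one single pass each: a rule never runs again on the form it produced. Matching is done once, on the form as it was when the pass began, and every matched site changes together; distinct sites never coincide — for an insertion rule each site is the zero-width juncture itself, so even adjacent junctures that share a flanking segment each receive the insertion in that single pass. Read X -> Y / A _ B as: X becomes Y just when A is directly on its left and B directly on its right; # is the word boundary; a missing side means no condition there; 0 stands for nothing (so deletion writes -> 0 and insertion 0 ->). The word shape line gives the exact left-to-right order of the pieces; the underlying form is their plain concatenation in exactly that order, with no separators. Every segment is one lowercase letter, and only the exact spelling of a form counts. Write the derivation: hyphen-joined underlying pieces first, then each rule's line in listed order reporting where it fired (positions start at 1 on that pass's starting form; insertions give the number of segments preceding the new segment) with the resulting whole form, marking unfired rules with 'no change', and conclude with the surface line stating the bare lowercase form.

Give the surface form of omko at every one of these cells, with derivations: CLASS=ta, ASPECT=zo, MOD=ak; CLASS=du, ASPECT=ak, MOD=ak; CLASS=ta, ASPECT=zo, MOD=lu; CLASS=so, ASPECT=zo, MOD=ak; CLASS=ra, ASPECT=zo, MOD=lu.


cell CLASS=ta, ASPECT=zo, MOD=ak:
underlying: omko-ro-s-gez
1. 0 -> a / C _ C: inserts after position(s) 2, 7: omakorosagez
2. b -> p, v -> f, z -> s / _ #: fires at position(s) 12: omakorosages
surface: omakorosages

cell CLASS=du, ASPECT=ak, MOD=ak:
underlying: omko-n-s-ga
1. 0 -> a / C _ C: inserts after position(s) 2, 5, 6: omakonasaga
2. b -> p, v -> f, z -> s / _ #: no change
surface: omakonasaga

cell CLASS=ta, ASPECT=zo, MOD=lu:
underlying: omko-ro-pud-gez
1. 0 -> a / C _ C: inserts after position(s) 2, 9: omakoropudagez
2. b -> p, v -> f, z -> s / _ #: fires at position(s) 14: omakoropudages
surface: omakoropudages

cell CLASS=so, ASPECT=zo, MOD=ak:
underlying: omko-ro-s-vun
1. 0 -> a / C _ C: inserts after position(s) 2, 7: omakorosavun
2. b -> p, v -> f, z -> s / _ #: no change
surface: omakorosavun

cell CLASS=ra, ASPECT=zo, MOD=lu:
underlying: omko-ro-pud-nir
1. 0 -> a / C _ C: inserts after position(s) 2, 9: omakoropudanir
2. b -> p, v -> f, z -> s / _ #: no change
surface: omakoropudanir


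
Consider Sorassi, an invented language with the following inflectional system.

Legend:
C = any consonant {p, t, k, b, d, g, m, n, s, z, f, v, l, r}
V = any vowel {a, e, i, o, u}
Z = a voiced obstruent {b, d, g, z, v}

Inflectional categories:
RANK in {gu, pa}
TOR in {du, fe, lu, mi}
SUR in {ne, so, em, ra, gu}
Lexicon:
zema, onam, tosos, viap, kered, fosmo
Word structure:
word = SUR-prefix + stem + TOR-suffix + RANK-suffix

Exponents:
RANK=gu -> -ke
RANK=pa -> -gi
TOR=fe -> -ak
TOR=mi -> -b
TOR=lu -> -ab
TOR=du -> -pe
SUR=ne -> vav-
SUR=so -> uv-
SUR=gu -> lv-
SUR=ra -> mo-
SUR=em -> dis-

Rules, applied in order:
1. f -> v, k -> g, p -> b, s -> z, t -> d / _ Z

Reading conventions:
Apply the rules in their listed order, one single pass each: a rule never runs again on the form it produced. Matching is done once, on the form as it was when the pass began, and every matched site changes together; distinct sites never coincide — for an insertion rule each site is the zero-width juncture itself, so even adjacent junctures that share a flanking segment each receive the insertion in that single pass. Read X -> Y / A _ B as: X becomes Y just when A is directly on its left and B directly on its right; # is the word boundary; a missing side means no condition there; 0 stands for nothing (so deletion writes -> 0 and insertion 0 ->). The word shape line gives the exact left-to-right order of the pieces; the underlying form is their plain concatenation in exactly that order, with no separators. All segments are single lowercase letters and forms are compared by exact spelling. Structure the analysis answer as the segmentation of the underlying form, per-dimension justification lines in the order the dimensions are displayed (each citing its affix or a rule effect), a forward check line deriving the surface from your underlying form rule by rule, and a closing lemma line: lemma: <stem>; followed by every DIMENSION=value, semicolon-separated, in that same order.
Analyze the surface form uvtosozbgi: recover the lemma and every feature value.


underlying: uv-tosos-b-gi
RANK=pa - signalled by the affix -gi
TOR=mi - signalled by the affix -b
SUR=so - signalled by the affix uv-
check: uvtososbgi -> uvtosozbgi
lemma: tosos; RANK=pa; TOR=mi; SUR=so


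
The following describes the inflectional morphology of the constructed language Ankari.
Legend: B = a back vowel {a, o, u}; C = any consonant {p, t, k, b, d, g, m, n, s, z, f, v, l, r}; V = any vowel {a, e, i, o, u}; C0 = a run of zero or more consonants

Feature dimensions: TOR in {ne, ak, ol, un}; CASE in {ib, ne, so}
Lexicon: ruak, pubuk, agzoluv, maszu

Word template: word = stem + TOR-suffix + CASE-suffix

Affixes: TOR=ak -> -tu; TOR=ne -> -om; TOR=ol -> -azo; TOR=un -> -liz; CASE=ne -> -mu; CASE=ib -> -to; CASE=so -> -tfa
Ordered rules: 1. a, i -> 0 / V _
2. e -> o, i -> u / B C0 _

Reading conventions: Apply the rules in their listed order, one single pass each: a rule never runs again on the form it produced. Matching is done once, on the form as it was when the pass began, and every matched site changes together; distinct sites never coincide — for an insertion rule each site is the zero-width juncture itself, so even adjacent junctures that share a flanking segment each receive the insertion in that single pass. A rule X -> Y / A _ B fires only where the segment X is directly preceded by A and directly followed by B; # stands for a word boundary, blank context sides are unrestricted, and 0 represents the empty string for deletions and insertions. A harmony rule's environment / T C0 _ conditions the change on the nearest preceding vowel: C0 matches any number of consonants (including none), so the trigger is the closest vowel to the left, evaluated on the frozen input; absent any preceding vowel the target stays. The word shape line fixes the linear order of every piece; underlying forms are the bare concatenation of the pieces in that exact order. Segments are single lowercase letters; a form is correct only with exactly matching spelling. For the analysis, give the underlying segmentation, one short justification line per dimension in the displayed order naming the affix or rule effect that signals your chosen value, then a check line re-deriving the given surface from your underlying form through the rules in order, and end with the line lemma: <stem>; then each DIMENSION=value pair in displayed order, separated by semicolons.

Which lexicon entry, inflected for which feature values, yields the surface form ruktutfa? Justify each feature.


underlying: ruak-tu-tfa
TOR=ak - signalled by the affix -tu
CASE=so - signalled by the affix -tfa
check: ruaktutfa -> ruktutfa -> ruktutfa
lemma: ruak; TOR=ak; CASE=so


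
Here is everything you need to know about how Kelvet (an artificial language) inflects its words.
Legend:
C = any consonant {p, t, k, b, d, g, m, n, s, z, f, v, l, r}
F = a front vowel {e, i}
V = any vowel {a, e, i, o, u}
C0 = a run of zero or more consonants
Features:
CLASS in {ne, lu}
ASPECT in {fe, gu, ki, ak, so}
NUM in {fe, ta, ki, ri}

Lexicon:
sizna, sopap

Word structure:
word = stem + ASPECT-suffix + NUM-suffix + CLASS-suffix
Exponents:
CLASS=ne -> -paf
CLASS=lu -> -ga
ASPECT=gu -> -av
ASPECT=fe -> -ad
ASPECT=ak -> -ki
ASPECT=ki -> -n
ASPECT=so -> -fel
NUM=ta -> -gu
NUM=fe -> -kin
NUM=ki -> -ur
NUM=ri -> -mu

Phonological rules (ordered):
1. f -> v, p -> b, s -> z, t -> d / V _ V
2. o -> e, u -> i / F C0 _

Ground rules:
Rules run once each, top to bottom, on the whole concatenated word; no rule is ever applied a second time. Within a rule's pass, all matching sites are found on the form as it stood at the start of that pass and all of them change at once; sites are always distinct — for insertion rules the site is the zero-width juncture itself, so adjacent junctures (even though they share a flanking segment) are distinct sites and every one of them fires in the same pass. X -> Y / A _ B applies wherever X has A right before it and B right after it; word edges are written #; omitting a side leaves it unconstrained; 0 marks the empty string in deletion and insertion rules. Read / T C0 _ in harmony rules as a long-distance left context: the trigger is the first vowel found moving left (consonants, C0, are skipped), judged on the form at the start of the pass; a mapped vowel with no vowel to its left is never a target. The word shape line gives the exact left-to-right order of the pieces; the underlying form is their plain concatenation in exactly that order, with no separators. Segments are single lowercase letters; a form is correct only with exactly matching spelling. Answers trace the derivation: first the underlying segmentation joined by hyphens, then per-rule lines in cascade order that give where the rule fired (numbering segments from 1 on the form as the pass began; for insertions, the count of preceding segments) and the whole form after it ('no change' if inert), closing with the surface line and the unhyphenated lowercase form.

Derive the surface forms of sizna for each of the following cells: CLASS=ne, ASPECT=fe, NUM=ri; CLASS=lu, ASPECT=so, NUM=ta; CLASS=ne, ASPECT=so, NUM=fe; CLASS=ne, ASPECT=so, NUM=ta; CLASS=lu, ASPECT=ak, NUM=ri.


cell CLASS=ne, ASPECT=fe, NUM=ri:
underlying: sizna-ad-mu-paf
1. f -> v, p -> b, s -> z, t -> d / V _ V: fires at position(s) 10: siznaadmubaf
2. o -> e, u -> i / F C0 _: no change
surface: siznaadmubaf

cell CLASS=lu, ASPECT=so, NUM=ta:
underlying: sizna-fel-gu-ga
1. f -> v, p -> b, s -> z, t -> d / V _ V: fires at position(s) 6: siznavelguga
2. o -> e, u -> i / F C0 _: fires at position(s) 10: siznavelgiga
surface: siznavelgiga

cell CLASS=ne, ASPECT=so, NUM=fe:
underlying: sizna-fel-kin-paf
1. f -> v, p -> b, s -> z, t -> d / V _ V: fires at position(s) 6: siznavelkinpaf
2. o -> e, u -> i / F C0 _: no change
surface: siznavelkinpaf

cell CLASS=ne, ASPECT=so, NUM=ta:
underlying: sizna-fel-gu-paf
1. f -> v, p -> b, s -> z, t -> d / V _ V: fires at position(s) 6, 11: siznavelgubaf
2. o -> e, u -> i / F C0 _: fires at position(s) 10: siznavelgibaf
surface: siznavelgibaf

cell CLASS=lu, ASPECT=ak, NUM=ri:
underlying: sizna-ki-mu-ga
1. f -> v, p -> b, s -> z, t -> d / V _ V: no change
2. o -> e, u -> i / F C0 _: fires at position(s) 9: siznakimiga
surface: siznakimiga


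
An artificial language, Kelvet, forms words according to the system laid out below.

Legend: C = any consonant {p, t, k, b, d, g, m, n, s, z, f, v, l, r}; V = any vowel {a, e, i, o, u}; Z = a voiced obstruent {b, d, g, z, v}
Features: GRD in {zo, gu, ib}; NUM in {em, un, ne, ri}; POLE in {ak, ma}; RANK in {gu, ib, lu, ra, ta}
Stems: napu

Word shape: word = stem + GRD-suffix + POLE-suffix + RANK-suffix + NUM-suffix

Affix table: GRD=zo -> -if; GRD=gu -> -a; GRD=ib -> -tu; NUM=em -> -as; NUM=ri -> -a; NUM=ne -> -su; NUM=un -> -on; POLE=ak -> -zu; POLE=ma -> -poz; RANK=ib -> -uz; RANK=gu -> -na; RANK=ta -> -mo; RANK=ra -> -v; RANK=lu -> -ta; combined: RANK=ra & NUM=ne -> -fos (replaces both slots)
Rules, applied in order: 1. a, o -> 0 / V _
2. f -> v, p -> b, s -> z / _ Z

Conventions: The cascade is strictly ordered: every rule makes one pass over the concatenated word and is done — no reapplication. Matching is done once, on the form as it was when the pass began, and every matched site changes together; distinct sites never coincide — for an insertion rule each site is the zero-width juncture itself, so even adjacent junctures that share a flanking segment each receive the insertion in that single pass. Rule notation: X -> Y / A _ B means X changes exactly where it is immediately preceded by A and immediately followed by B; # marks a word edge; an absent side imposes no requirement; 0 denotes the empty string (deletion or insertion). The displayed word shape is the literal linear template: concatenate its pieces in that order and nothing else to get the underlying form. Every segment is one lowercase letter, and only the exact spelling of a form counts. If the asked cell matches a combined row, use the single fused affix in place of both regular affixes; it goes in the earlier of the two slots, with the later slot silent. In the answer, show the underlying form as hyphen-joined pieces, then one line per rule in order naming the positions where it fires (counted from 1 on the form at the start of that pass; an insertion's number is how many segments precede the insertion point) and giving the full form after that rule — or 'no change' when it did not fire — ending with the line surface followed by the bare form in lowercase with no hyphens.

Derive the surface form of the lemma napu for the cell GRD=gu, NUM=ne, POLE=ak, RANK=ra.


underlying: napu-a-zu-fos
1. a, o -> 0 / V _: fires at position(s) 5: napuzufos
2. f -> v, p -> b, s -> z / _ Z: no change
surface: napuzufos


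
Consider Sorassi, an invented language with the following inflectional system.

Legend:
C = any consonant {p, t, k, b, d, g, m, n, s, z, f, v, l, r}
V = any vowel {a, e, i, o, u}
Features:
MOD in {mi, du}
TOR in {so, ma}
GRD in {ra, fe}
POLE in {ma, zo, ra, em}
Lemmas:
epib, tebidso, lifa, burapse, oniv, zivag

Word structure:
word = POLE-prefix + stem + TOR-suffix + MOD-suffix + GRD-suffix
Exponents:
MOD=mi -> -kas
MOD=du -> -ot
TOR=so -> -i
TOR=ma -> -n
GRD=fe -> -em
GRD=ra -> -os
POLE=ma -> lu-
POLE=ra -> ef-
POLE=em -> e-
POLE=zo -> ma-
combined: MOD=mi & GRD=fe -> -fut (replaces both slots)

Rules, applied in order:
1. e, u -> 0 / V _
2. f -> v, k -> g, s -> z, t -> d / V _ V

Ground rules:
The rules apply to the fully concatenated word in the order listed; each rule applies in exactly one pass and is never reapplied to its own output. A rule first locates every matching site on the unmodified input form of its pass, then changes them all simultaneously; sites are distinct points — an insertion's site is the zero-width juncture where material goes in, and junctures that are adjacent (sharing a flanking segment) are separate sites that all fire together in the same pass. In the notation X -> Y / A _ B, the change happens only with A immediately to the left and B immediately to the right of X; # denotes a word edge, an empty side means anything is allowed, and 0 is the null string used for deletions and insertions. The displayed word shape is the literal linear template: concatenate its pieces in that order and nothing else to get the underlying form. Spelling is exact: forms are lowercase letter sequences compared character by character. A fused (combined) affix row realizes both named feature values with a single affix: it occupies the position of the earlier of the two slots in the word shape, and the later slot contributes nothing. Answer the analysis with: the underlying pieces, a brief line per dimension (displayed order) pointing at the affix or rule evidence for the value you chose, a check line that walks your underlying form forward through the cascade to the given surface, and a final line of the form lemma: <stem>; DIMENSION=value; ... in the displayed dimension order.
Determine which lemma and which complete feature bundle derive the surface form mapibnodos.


underlying: ma-epib-n-ot-os
MOD=du - signalled by the affix -ot
TOR=ma - signalled by the affix -n
GRD=ra - signalled by the affix -os
POLE=zo - signalled by the affix ma-
check: maepibnotos -> mapibnotos -> mapibnodos
lemma: epib; MOD=du; TOR=ma; GRD=ra; POLE=zo


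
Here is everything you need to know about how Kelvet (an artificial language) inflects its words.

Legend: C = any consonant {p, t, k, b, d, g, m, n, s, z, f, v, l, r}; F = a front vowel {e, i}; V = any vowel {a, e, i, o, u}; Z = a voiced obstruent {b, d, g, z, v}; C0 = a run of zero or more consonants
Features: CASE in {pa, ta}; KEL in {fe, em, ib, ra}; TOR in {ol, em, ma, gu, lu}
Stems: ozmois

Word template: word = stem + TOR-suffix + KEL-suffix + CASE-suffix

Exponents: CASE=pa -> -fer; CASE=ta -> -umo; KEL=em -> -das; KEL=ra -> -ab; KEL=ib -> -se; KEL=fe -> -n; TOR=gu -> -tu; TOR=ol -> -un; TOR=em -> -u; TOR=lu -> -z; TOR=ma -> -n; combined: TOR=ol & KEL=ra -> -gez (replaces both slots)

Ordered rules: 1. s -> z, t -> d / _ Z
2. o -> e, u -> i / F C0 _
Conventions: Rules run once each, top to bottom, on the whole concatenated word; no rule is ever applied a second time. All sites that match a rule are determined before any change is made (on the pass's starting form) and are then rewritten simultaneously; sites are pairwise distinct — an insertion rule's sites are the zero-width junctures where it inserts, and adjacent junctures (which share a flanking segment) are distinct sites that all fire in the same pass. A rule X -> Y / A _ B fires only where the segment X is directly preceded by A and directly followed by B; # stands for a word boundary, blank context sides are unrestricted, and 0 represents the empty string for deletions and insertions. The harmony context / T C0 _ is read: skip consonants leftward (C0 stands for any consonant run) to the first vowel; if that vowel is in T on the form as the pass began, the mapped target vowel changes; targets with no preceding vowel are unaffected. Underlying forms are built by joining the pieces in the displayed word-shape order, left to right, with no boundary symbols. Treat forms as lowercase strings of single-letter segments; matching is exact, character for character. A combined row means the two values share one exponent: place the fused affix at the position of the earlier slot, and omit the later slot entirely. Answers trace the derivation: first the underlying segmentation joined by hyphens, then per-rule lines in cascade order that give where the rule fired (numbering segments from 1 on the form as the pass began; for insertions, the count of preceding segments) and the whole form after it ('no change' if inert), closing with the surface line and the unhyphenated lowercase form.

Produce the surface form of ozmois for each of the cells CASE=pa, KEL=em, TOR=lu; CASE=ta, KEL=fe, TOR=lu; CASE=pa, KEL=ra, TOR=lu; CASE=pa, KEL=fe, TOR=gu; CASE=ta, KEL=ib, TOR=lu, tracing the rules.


cell CASE=pa, KEL=em, TOR=lu:
underlying: ozmois-z-das-fer
1. s -> z, t -> d / _ Z: fires at position(s) 6: ozmoizzdasfer
2. o -> e, u -> i / F C0 _: no change
surface: ozmoizzdasfer

cell CASE=ta, KEL=fe, TOR=lu:
underlying: ozmois-z-n-umo
1. s -> z, t -> d / _ Z: fires at position(s) 6: ozmoizznumo
2. o -> e, u -> i / F C0 _: fires at position(s) 9: ozmoizznimo
surface: ozmoizznimo

cell CASE=pa, KEL=ra, TOR=lu:
underlying: ozmois-z-ab-fer
1. s -> z, t -> d / _ Z: fires at position(s) 6: ozmoizzabfer
2. o -> e, u -> i / F C0 _: no change
surface: ozmoizzabfer

cell CASE=pa, KEL=fe, TOR=gu:
underlying: ozmois-tu-n-fer
1. s -> z, t -> d / _ Z: no change
2. o -> e, u -> i / F C0 _: fires at position(s) 8: ozmoistinfer
surface: ozmoistinfer

cell CASE=ta, KEL=ib, TOR=lu:
underlying: ozmois-z-se-umo
1. s -> z, t -> d / _ Z: fires at position(s) 6: ozmoizzseumo
2. o -> e, u -> i / F C0 _: fires at position(s) 10: ozmoizzseimo
surface: ozmoizzseimo


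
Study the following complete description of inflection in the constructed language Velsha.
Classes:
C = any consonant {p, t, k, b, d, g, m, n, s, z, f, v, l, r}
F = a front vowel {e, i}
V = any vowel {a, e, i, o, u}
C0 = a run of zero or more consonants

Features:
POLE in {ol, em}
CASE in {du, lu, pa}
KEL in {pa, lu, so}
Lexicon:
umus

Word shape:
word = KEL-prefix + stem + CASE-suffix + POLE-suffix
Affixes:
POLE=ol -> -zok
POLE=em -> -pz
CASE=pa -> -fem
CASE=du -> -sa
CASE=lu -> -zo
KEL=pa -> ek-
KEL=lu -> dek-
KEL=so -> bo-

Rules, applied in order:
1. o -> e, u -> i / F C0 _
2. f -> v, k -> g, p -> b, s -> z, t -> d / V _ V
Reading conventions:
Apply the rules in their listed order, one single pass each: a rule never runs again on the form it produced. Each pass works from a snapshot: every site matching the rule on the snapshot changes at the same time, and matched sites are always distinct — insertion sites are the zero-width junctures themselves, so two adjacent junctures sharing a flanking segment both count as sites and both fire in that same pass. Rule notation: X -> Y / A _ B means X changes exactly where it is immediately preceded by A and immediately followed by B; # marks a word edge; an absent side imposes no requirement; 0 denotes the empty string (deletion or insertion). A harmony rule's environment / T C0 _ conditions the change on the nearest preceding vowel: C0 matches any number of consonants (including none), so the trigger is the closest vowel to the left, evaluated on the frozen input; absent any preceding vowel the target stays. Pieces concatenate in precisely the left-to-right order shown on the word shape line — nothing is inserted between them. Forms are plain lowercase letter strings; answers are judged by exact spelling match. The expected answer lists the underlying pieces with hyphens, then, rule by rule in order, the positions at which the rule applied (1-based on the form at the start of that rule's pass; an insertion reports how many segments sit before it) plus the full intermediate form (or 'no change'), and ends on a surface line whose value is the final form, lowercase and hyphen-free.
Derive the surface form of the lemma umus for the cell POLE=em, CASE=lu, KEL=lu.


underlying: dek-umus-zo-pz
1. o -> e, u -> i / F C0 _: fires at position(s) 4: dekimuszopz
2. f -> v, k -> g, p -> b, s -> z, t -> d / V _ V: fires at position(s) 3: degimuszopz
surface: degimuszopz


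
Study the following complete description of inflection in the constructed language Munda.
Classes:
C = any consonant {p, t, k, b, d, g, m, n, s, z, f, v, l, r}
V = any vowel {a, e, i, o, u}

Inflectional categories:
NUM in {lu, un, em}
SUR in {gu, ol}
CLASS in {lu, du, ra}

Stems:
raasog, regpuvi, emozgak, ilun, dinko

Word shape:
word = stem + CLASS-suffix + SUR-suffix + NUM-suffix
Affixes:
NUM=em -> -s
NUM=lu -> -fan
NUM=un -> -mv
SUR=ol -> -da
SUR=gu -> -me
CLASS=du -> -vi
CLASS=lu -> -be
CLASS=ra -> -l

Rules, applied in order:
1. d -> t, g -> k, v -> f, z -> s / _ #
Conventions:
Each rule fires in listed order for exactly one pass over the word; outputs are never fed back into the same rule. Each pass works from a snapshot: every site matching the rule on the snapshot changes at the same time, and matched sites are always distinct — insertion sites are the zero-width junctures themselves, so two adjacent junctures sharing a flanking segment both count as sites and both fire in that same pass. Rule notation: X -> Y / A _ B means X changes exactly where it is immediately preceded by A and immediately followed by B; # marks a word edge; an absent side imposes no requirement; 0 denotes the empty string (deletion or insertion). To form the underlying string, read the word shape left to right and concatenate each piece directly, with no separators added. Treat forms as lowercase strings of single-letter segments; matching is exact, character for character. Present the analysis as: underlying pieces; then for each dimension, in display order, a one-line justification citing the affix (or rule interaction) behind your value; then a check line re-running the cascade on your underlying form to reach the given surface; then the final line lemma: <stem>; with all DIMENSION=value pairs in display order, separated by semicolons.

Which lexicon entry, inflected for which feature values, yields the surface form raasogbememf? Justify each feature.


underlying: raasog-be-me-mv
NUM=un - signalled by the affix -mv
SUR=gu - signalled by the affix -me
CLASS=lu - signalled by the affix -be
check: raasogbememv -> raasogbememf
lemma: raasog; NUM=un; SUR=gu; CLASS=lu


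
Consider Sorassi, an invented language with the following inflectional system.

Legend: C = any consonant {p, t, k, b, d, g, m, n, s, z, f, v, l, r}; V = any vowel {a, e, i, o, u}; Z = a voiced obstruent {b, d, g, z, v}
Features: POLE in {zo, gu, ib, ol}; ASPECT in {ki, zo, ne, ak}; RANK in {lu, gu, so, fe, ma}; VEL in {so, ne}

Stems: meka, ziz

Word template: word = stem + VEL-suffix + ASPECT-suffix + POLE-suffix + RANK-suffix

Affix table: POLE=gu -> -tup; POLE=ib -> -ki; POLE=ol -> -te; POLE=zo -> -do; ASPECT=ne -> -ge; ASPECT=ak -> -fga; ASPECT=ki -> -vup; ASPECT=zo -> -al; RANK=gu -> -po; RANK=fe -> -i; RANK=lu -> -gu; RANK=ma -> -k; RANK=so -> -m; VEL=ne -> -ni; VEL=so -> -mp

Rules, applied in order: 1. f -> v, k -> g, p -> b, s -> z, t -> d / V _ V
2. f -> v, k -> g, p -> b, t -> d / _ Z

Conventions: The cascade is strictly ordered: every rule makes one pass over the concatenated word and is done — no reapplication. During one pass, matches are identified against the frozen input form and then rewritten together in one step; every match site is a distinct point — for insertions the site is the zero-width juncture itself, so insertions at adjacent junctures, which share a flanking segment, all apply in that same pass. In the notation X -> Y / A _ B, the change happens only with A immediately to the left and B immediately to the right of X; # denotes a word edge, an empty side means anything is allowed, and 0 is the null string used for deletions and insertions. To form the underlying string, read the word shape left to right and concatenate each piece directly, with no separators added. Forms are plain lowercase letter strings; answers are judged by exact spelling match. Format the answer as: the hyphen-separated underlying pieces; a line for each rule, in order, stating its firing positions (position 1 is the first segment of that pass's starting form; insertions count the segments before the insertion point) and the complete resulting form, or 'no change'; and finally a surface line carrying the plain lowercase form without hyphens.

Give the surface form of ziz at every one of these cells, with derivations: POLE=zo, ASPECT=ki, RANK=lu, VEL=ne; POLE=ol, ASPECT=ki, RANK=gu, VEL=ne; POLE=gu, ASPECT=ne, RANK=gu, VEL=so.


cell POLE=zo, ASPECT=ki, RANK=lu, VEL=ne:
underlying: ziz-ni-vup-do-gu
1. f -> v, k -> g, p -> b, s -> z, t -> d / V _ V: no change
2. f -> v, k -> g, p -> b, t -> d / _ Z: fires at position(s) 8: ziznivubdogu
surface: ziznivubdogu

cell POLE=ol, ASPECT=ki, RANK=gu, VEL=ne:
underlying: ziz-ni-vup-te-po
1. f -> v, k -> g, p -> b, s -> z, t -> d / V _ V: fires at position(s) 11: ziznivuptebo
2. f -> v, k -> g, p -> b, t -> d / _ Z: no change
surface: ziznivuptebo

cell POLE=gu, ASPECT=ne, RANK=gu, VEL=so:
underlying: ziz-mp-ge-tup-po
1. f -> v, k -> g, p -> b, s -> z, t -> d / V _ V: fires at position(s) 8: zizmpgeduppo
2. f -> v, k -> g, p -> b, t -> d / _ Z: fires at position(s) 5: zizmbgeduppo
surface: zizmbgeduppo


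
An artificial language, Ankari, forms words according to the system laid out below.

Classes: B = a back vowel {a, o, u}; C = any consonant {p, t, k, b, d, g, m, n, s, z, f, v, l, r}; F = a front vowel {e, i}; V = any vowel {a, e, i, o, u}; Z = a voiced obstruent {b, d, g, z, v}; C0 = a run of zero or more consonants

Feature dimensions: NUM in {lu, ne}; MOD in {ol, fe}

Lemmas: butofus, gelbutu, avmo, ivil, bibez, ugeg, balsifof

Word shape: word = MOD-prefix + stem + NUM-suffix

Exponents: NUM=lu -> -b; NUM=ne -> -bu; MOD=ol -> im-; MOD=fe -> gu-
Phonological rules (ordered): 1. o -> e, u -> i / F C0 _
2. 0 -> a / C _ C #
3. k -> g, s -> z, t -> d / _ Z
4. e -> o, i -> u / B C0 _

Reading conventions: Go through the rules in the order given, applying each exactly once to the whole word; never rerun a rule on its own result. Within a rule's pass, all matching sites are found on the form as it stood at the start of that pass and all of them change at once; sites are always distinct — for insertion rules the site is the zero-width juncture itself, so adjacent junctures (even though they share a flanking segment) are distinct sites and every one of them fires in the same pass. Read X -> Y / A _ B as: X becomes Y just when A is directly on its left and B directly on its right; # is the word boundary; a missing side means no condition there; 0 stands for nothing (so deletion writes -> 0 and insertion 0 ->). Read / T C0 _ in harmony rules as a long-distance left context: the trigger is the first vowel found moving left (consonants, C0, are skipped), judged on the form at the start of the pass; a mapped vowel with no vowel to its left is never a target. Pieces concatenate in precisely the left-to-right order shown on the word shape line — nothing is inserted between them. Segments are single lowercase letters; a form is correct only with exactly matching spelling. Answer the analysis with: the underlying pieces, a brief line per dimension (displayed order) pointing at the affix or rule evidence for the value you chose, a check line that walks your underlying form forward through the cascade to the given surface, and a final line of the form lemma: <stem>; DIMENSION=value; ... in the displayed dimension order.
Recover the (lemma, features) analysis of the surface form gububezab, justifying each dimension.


underlying: gu-bibez-b
NUM=lu - signalled by the affix -b
MOD=fe - signalled by the affix gu-
check: gubibezb -> gubibezb -> gubibezab -> gubibezab -> gububezab
lemma: bibez; NUM=lu; MOD=fe
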